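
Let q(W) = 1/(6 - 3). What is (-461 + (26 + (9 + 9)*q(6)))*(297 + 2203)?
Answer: -1072500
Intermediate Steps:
q(W) = 1/3
(-461 + (26 + (9 + 9)*q(6)))*(297 + 2203) = (-461 + (26 + (9 + 9)*(1/3)))*(297 + 2203) = (-461 + (26 + 18*(1/3)))*2500 = (-461 + (26 + 6))*2500 = (-461 + 32)*2500 = -429*2500 = -1072500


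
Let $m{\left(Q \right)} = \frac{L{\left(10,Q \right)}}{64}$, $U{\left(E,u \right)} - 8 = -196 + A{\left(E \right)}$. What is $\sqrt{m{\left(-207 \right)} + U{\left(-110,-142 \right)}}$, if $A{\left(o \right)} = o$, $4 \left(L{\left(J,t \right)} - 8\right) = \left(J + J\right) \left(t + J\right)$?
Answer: $\frac{i \sqrt{20049}}{8} \approx 17.699 i$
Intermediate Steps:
$L{\left(J,t \right)} = 8 + \frac{J \left(J + t\right)}{2}$ ($L{\left(J,t \right)} = 8 + \frac{\left(J + J\right) \left(t + J\right)}{4} = 8 + \frac{2 J \left(J + t\right)}{4} = 8 + \frac{J \left(J + t\right)}{2}$)
$U{\left(E,u \right)} = -188 + E$ ($U{\left(E,u \right)} = 8 + \left(-196 + E\right) = -188 + E$)
$m{\left(Q \right)} = \frac{29}{32} + \frac{5 Q}{64}$ ($m{\left(Q \right)} = \frac{8 + \frac{10^{2}}{2} + \frac{1}{2} \cdot 10 Q}{64} = \left(8 + \frac{1}{2} \cdot 100 + 5 Q\right) \frac{1}{64} = \left(8 + 50 + 5 Q\right) \frac{1}{64} = \left(58 + 5 Q\right) \frac{1}{64} = \frac{29}{32} + \frac{5 Q}{64}$)
$\sqrt{m{\left(-207 \right)} + U{\left(-110,-142 \right)}} = \sqrt{\left(\frac{29}{32} + \frac{5}{64} \left(-207\right)\right) - 298} = \sqrt{\left(\frac{29}{32} - \frac{1035}{64}\right) - 298} = \sqrt{- \frac{977}{64} - 298} = \sqrt{- \frac{20049}{64}} = \frac{i \sqrt{20049}}{8}$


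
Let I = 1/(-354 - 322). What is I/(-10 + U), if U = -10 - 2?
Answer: 1/14872 ≈ 6.7240e-5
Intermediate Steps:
U = -12
I = -1/676 (I = 1/(-676) = -1/676 ≈ -0.0014793)
I/(-10 + U) = -1/676/(-10 - 12) = -1/676/(-22) = -1/22*(-1/676) = 1/14872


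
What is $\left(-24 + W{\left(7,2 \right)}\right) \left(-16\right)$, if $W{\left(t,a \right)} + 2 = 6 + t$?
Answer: $208$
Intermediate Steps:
$W{\left(t,a \right)} = 4 + t$ ($W{\left(t,a \right)} = -2 + \left(6 + t\right) = 4 + t$)
$\left(-24 + W{\left(7,2 \right)}\right) \left(-16\right) = \left(-24 + \left(4 + 7\right)\right) \left(-16\right) = \left(-24 + 11\right) \left(-16\right) = \left(-13\right) \left(-16\right) = 208$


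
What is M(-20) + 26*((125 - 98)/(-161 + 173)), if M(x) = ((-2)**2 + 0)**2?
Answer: 149/2 ≈ 74.500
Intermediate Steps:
M(x) = 16 (M(x) = (4 + 0)**2 = 4**2 = 16)
M(-20) + 26*((125 - 98)/(-161 + 173)) = 16 + 26*((125 - 98)/(-161 + 173)) = 16 + 26*(27/12) = 16 + 26*(27*(1/12)) = 16 + 26*(9/4) = 16 + 117/2 = 149/2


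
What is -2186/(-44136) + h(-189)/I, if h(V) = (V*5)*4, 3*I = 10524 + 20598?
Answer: -1716149/5450796 ≈ -0.31484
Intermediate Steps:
I = 10374 (I = (10524 + 20598)/3 = (1/3)*31122 = 10374)
h(V) = 20*V (h(V) = (5*V)*4 = 20*V)
-2186/(-44136) + h(-189)/I = -2186/(-44136) + (20*(-189))/10374 = -2186*(-1/44136) - 3780*1/10374 = 1093/22068 - 90/247 = -1716149/5450796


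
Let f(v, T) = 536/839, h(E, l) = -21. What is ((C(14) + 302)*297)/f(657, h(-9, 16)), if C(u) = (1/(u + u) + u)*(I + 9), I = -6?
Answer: 2400878205/15008 ≈ 1.5997e+5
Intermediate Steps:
f(v, T) = 536/839 (f(v, T) = 536*(1/839) = 536/839)
C(u) = 3*u + 3/(2*u) (C(u) = (1/(u + u) + u)*(-6 + 9) = (1/(2*u) + u)*3 = (u + 1/(2*u))*3 = 3*u + 3/(2*u))
((C(14) + 302)*297)/f(657, h(-9, 16)) = (((3*14 + (3/2)/14) + 302)*297)/(536/839) = (((42 + (3/2)*(1/14)) + 302)*297)*(839/536) = (((42 + 3/28) + 302)*297)*(839/536) = ((1179/28 + 302)*297)*(839/536) = ((9635/28)*297)*(839/536) = (2861595/28)*(839/536) = 2400878205/15008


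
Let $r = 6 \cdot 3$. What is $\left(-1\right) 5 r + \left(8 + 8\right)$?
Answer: $-74$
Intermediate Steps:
$r = 18$
$\left(-1\right) 5 r + \left(8 + 8\right) = \left(-1\right) 5 \cdot 18 + \left(8 + 8\right) = \left(-5\right) 18 + 16 = -90 + 16 = -74$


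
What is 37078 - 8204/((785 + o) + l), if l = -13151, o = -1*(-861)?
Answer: 426590594/11505 ≈ 37079.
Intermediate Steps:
o = 861
37078 - 8204/((785 + o) + l) = 37078 - 8204/((785 + 861) - 13151) = 37078 - 8204/(1646 - 13151) = 37078 - 8204/(-11505) = 37078 - 8204*(-1/11505) = 37078 + 8204/11505 = 426590594/11505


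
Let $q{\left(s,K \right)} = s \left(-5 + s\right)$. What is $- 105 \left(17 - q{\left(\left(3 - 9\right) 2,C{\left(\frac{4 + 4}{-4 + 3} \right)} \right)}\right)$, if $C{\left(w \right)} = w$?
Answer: $19635$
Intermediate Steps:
$- 105 \left(17 - q{\left(\left(3 - 9\right) 2,C{\left(\frac{4 + 4}{-4 + 3} \right)} \right)}\right) = - 105 \left(17 - \left(3 - 9\right) 2 \left(-5 + \left(3 - 9\right) 2\right)\right) = - 105 \left(17 - \left(-6\right) 2 \left(-5 - 12\right)\right) = - 105 \left(17 - - 12 \left(-5 - 12\right)\right) = - 105 \left(17 - \left(-12\right) \left(-17\right)\right) = - 105 \left(17 - 204\right) = \left(-105\right) \left(-187\right) = 19635$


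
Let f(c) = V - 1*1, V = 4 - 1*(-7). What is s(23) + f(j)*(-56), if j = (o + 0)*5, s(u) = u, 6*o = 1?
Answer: -537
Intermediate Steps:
o = ⅙ (o = (⅙)*1 = ⅙ ≈ 0.16667)
V = 11 (V = 4 + 7 = 11)
j = ⅚ (j = (⅙ + 0)*5 = (⅙)*5 = ⅚ ≈ 0.83333)
f(c) = 10 (f(c) = 11 - 1*1 = 11 - 1 = 10)
s(23) + f(j)*(-56) = 23 + 10*(-56) = 23 - 560 = -537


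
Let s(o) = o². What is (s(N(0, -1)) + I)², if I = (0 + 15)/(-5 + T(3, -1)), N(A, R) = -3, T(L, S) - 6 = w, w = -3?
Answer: 9/4 ≈ 2.2500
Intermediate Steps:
T(L, S) = 3 (T(L, S) = 6 - 3 = 3)
I = -15/2 (I = (0 + 15)/(-5 + 3) = 15/(-2) = 15*(-½) = -15/2 ≈ -7.5000)
(s(N(0, -1)) + I)² = ((-3)² - 15/2)² = (9 - 15/2)² = (3/2)² = 9/4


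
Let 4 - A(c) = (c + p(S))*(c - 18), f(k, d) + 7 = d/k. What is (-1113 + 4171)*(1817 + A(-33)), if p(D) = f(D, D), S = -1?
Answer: -513744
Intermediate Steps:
f(k, d) = -7 + d/k
p(D) = -6 (p(D) = -7 + D/D = -7 + 1 = -6)
A(c) = 4 - (-18 + c)*(-6 + c) (A(c) = 4 - (c - 6)*(c - 18) = 4 - (-6 + c)*(-18 + c) = 4 - (-18 + c)*(-6 + c))
(-1113 + 4171)*(1817 + A(-33)) = (-1113 + 4171)*(1817 + (-104 - 1*(-33)² + 24*(-33))) = 3058*(1817 + (-104 - 1*1089 - 792)) = 3058*(1817 + (-104 - 1089 - 792)) = 3058*(1817 - 1985) = 3058*(-168) = -513744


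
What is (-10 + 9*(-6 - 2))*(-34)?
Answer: 2788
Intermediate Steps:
(-10 + 9*(-6 - 2))*(-34) = (-10 + 9*(-8))*(-34) = (-10 - 72)*(-34) = -82*(-34) = 2788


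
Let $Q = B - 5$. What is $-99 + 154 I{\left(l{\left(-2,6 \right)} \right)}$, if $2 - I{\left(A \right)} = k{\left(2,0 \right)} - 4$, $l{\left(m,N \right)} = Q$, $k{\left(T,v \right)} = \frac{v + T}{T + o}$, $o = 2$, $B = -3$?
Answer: $748$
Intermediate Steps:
$k{\left(T,v \right)} = \frac{T + v}{2 + T}$ ($k{\left(T,v \right)} = \frac{v + T}{T + 2} = \frac{T + v}{2 + T}$)
$Q = -8$ ($Q = -3 - 5 = -8$)
$l{\left(m,N \right)} = -8$
$I{\left(A \right)} = \frac{11}{2}$ ($I{\left(A \right)} = 2 - \left(\frac{2 + 0}{2 + 2} - 4\right) = 2 - \left(\frac{1}{4} \cdot 2 - 4\right) = 2 - \left(\frac{1}{2} - 4\right) = 2 - - \frac{7}{2} = 2 + \frac{7}{2} = \frac{11}{2}$)
$-99 + 154 I{\left(l{\left(-2,6 \right)} \right)} = -99 + 154 \cdot \frac{11}{2} = -99 + 847 = 748$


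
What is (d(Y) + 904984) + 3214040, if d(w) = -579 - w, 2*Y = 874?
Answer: 4118008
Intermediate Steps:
Y = 437 (Y = (1/2)*874 = 437)
(d(Y) + 904984) + 3214040 = ((-579 - 1*437) + 904984) + 3214040 = ((-579 - 437) + 904984) + 3214040 = (-1016 + 904984) + 3214040 = 903968 + 3214040 = 4118008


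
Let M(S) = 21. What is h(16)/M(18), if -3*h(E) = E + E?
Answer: -32/63 ≈ -0.50794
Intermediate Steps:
h(E) = -2*E/3 (h(E) = -(E + E)/3 = -2*E/3)
h(16)/M(18) = -⅔*16/21 = -32/3*1/21 = -32/63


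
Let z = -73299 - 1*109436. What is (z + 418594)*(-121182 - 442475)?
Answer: -132943576363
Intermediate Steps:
z = -182735 (z = -73299 - 109436 = -182735)
(z + 418594)*(-121182 - 442475) = (-182735 + 418594)*(-121182 - 442475) = 235859*(-563657) = -132943576363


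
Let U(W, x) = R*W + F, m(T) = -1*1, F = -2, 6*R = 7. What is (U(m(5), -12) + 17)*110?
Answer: 4565/3 ≈ 1521.7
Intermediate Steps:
R = 7/6 (R = (1/6)*7 = 7/6 ≈ 1.1667)
m(T) = -1
U(W, x) = -2 + 7*W/6 (U(W, x) = 7*W/6 - 2 = -2 + 7*W/6)
(U(m(5), -12) + 17)*110 = ((-2 + (7/6)*(-1)) + 17)*110 = ((-2 - 7/6) + 17)*110 = (-19/6 + 17)*110 = (83/6)*110 = 4565/3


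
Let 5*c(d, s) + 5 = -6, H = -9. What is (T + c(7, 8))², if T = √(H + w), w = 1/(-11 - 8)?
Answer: (209 - 10*I*√817)²/9025 ≈ -4.2126 - 13.239*I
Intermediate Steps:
w = -1/19 (w = 1/(-19) = -1/19 ≈ -0.052632)
c(d, s) = -11/5 (c(d, s) = -1 + (⅕)*(-6) = -1 - 6/5 = -11/5)
T = 2*I*√817/19 (T = √(-9 - 1/19) = √(-172/19) = 2*I*√817/19 ≈ 3.0088*I)
(T + c(7, 8))² = (2*I*√817/19 - 11/5)² = (-11/5 + 2*I*√817/19)²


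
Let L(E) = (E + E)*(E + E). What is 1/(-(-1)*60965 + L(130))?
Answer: 1/128565 ≈ 7.7782e-6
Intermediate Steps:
L(E) = 4*E**2 (L(E) = (2*E)*(2*E) = 4*E**2)
1/(-(-1)*60965 + L(130)) = 1/(-(-1)*60965 + 4*130**2) = 1/(-1*(-60965) + 4*16900) = 1/(60965 + 67600) = 1/128565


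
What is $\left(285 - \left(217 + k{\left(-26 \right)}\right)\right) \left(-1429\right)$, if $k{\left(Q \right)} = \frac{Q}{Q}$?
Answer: $-95743$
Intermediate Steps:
$k{\left(Q \right)} = 1$
$\left(285 - \left(217 + k{\left(-26 \right)}\right)\right) \left(-1429\right) = \left(285 - 218\right) \left(-1429\right) = 67 \left(-1429\right) = -95743$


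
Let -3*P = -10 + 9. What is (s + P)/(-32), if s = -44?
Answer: 131/96 ≈ 1.3646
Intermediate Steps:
P = ⅓ (P = -(-10 + 9)/3 = -⅓*(-1) = ⅓ ≈ 0.33333)
(s + P)/(-32) = (-44 + ⅓)/(-32) = -131/3*(-1/32) = 131/96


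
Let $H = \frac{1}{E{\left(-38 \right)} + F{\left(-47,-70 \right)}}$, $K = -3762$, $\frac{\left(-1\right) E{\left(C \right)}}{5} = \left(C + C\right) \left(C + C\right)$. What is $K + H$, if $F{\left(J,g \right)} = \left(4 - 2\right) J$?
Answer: $- \frac{109000189}{28974} \approx -3762.0$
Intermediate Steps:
$F{\left(J,g \right)} = 2 J$
$E{\left(C \right)} = - 20 C^{2}$ ($E{\left(C \right)} = - 5 \left(C + C\right) \left(C + C\right) = - 5 \cdot 2 C 2 C = - 5 \cdot 4 C^{2} = - 20 C^{2}$)
$H = - \frac{1}{28974}$ ($H = \frac{1}{- 20 \left(-38\right)^{2} + 2 \left(-47\right)} = \frac{1}{\left(-20\right) 1444 - 94} = \frac{1}{-28880 - 94} = \frac{1}{-28974} = - \frac{1}{28974} \approx -3.4514 \cdot 10^{-5}$)
$K + H = -3762 - \frac{1}{28974} = - \frac{109000189}{28974}$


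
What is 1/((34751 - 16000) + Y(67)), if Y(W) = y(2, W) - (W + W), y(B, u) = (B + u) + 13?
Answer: 1/18699 ≈ 5.3479e-5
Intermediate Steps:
y(B, u) = 13 + B + u
Y(W) = 15 - W (Y(W) = (13 + 2 + W) - (W + W) = (15 + W) - 2*W = 15 - W)
1/((34751 - 16000) + Y(67)) = 1/((34751 - 16000) + (15 - 1*67)) = 1/(18751 + (15 - 67)) = 1/(18751 - 52) = 1/18699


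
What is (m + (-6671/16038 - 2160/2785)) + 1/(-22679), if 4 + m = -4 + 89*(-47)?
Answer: -849318191659217/202595271714 ≈ -4192.2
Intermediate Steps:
m = -4191 (m = -4 + (-4 + 89*(-47)) = -4 + (-4 - 4183) = -4 - 4187 = -4191)
(m + (-6671/16038 - 2160/2785)) + 1/(-22679) = (-4191 + (-6671/16038 - 2160/2785)) + 1/(-22679) = (-4191 + (-6671*1/16038 - 2160*1/2785)) - 1/22679 = (-4191 + (-6671/16038 - 432/557)) - 1/22679 = (-4191 - 10644163/8933166) - 1/22679 = -37449542869/8933166 - 1/22679 = -849318191659217/202595271714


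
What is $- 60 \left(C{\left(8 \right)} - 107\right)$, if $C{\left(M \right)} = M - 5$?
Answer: $6240$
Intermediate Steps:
$C{\left(M \right)} = -5 + M$ ($C{\left(M \right)} = M - 5 = -5 + M$)
$- 60 \left(C{\left(8 \right)} - 107\right) = - 60 \left(\left(-5 + 8\right) - 107\right) = - 60 \left(3 - 107\right) = \left(-60\right) \left(-104\right) = 6240$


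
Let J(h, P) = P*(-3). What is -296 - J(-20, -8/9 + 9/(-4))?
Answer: -3665/12 ≈ -305.42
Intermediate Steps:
J(h, P) = -3*P
-296 - J(-20, -8/9 + 9/(-4)) = -296 - (-3)*(-8/9 + 9/(-4)) = -296 - (-3)*(-8*⅑ + 9*(-¼)) = -296 - (-3)*(-8/9 - 9/4) = -296 - (-3)*(-113)/36 = -296 - 1*113/12 = -296 - 113/12 = -3665/12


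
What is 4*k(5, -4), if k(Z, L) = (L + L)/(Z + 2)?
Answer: -32/7 ≈ -4.5714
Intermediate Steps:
k(Z, L) = 2*L/(2 + Z) (k(Z, L) = (2*L)/(2 + Z) = 2*L/(2 + Z))
4*k(5, -4) = 4*(2*(-4)/(2 + 5)) = 4*(2*(-4)/7) = 4*(2*(-4)*(⅐)) = 4*(-8/7) = -32/7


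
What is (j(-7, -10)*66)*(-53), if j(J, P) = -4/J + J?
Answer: 157410/7 ≈ 22487.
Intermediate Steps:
j(J, P) = J - 4/J (j(J, P) = -4/J + J = J - 4/J)
(j(-7, -10)*66)*(-53) = ((-7 - 4/(-7))*66)*(-53) = ((-7 - 4*(-⅐))*66)*(-53) = ((-7 + 4/7)*66)*(-53) = -45/7*66*(-53) = -2970/7*(-53) = 157410/7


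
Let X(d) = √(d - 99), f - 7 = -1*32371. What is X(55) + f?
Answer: -32364 + 2*I*√11 ≈ -32364.0 + 6.6332*I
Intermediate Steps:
f = -32364 (f = 7 - 1*32371 = 7 - 32371 = -32364)
X(d) = √(-99 + d)
X(55) + f = √(-99 + 55) - 32364 = √(-44) - 32364 = 2*I*√11 - 32364 = -32364 + 2*I*√11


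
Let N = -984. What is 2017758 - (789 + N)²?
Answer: 1979733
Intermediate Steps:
2017758 - (789 + N)² = 2017758 - (789 - 984)² = 2017758 - 1*(-195)² = 2017758 - 1*38025 = 2017758 - 38025 = 1979733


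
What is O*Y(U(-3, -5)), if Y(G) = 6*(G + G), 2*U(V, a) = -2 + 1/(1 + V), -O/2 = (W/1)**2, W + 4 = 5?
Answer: 30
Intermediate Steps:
W = 1 (W = -4 + 5 = 1)
O = -2 (O = -2*1**2 = -2*1 = -2)
U(V, a) = -1 + 1/(2*(1 + V)) (U(V, a) = (-2 + 1/(1 + V))/2 = -1 + 1/(2*(1 + V)))
Y(G) = 12*G (Y(G) = 6*(2*G) = 12*G)
O*Y(U(-3, -5)) = -24*(-1/2 - 1*(-3))/(1 - 3) = -24*(-1/2 + 3)/(-2) = -24*(-1/2*5/2) = -24*(-5)/4 = -2*(-15) = 30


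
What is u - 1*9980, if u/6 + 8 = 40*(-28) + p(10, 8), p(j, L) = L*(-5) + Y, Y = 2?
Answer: -16976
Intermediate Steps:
p(j, L) = 2 - 5*L (p(j, L) = L*(-5) + 2 = -5*L + 2 = 2 - 5*L)
u = -6996 (u = -48 + 6*(40*(-28) + (2 - 5*8)) = -48 + 6*(-1120 + (2 - 40)) = -48 + 6*(-1120 - 38) = -48 + 6*(-1158) = -48 - 6948 = -6996)
u - 1*9980 = -6996 - 1*9980 = -6996 - 9980 = -16976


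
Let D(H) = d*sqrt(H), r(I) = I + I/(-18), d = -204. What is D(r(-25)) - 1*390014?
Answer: -390014 - 170*I*sqrt(34) ≈ -3.9001e+5 - 991.26*I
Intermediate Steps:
r(I) = 17*I/18 (r(I) = I + I*(-1/18) = I - I/18 = 17*I/18)
D(H) = -204*sqrt(H)
D(r(-25)) - 1*390014 = -204*5*I*sqrt(34)/6 - 1*390014 = -170*I*sqrt(34) - 390014 = -390014 - 170*I*sqrt(34)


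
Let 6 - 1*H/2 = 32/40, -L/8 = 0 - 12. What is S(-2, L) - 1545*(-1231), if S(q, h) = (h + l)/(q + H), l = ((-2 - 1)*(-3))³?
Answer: 26627905/14 ≈ 1.9020e+6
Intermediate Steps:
L = 96 (L = -8*(0 - 12) = -8*(-12) = 96)
H = 52/5 (H = 12 - 64/40 = 12 - 2*⅘ = 12 - 8/5 = 52/5 ≈ 10.400)
l = 729 (l = (-3*(-3))³ = 9³ = 729)
S(q, h) = (729 + h)/(52/5 + q) (S(q, h) = (h + 729)/(q + 52/5) = (729 + h)/(52/5 + q))
S(-2, L) - 1545*(-1231) = 5*(729 + 96)/(52 + 5*(-2)) - 1545*(-1231) = 5*825/(52 - 10) + 1901895 = 5*825/42 + 1901895 = 5*(1/42)*825 + 1901895 = 1375/14 + 1901895 = 26627905/14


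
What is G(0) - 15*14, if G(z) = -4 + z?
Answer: -214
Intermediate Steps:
G(0) - 15*14 = (-4 + 0) - 15*14 = -4 - 210 = -214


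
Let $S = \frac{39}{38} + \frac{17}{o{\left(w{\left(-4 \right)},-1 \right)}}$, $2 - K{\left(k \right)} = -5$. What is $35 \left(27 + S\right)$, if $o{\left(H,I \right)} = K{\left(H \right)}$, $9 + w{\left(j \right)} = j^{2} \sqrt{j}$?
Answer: $\frac{40505}{38} \approx 1065.9$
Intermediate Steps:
$K{\left(k \right)} = 7$ ($K{\left(k \right)} = 2 - -5 = 2 + 5 = 7$)
$w{\left(j \right)} = -9 + j^{\frac{5}{2}}$ ($w{\left(j \right)} = -9 + j^{2} \sqrt{j} = -9 + j^{\frac{5}{2}}$)
$o{\left(H,I \right)} = 7$
$S = \frac{919}{266}$ ($S = \frac{39}{38} + \frac{17}{7} = \frac{919}{266} \approx 3.4549$)
$35 \left(27 + S\right) = 35 \left(27 + \frac{919}{266}\right) = 35 \cdot \frac{8101}{266} = \frac{40505}{38}$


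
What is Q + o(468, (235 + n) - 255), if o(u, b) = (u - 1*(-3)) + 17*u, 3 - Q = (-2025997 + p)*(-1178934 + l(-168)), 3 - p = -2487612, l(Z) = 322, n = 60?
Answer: 544068522646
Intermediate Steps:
p = 2487615 (p = 3 - 1*(-2487612) = 3 + 2487612 = 2487615)
Q = 544068514219 (Q = 3 - (-2025997 + 2487615)*(-1178934 + 322) = 3 - 461618*(-1178612) = 3 - 1*(-544068514216) = 3 + 544068514216 = 544068514219)
o(u, b) = 3 + 18*u (o(u, b) = (u + 3) + 17*u = (3 + u) + 17*u = 3 + 18*u)
Q + o(468, (235 + n) - 255) = 544068514219 + (3 + 18*468) = 544068514219 + (3 + 8424) = 544068514219 + 8427 = 544068522646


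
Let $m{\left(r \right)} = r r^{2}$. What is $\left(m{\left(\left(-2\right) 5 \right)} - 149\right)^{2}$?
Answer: $1320201$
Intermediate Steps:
$m{\left(r \right)} = r^{3}$
$\left(m{\left(\left(-2\right) 5 \right)} - 149\right)^{2} = \left(\left(\left(-2\right) 5\right)^{3} - 149\right)^{2} = \left(\left(-10\right)^{3} - 149\right)^{2} = \left(-1000 - 149\right)^{2} = \left(-1149\right)^{2} = 1320201$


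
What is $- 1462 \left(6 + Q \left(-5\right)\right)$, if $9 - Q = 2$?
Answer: $42398$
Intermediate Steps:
$Q = 7$ ($Q = 9 - 2 = 7$)
$- 1462 \left(6 + Q \left(-5\right)\right) = - 1462 \left(6 + 7 \left(-5\right)\right) = - 1462 \left(6 - 35\right) = \left(-1462\right) \left(-29\right) = 42398$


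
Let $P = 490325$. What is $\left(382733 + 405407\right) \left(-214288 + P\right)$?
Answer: $217555801180$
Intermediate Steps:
$\left(382733 + 405407\right) \left(-214288 + P\right) = \left(382733 + 405407\right) \left(-214288 + 490325\right) = 788140 \cdot 276037 = 217555801180$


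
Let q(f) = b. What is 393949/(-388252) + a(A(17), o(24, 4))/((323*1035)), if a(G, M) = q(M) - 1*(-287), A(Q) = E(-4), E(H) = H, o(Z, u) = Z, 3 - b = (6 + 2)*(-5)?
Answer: -8771399819/8652972324 ≈ -1.0137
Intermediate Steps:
b = 43 (b = 3 - (6 + 2)*(-5) = 3 - 8*(-5) = 3 - 1*(-40) = 3 + 40 = 43)
q(f) = 43
A(Q) = -4
a(G, M) = 330 (a(G, M) = 43 - 1*(-287) = 43 + 287 = 330)
393949/(-388252) + a(A(17), o(24, 4))/((323*1035)) = 393949/(-388252) + 330/((323*1035)) = 393949*(-1/388252) + 330/334305 = -393949/388252 + 330*(1/334305) = -393949/388252 + 22/22287 = -8771399819/8652972324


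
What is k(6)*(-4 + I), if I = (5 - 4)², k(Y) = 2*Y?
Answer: -36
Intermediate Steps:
I = 1 (I = 1² = 1)
k(6)*(-4 + I) = (2*6)*(-4 + 1) = 12*(-3) = -36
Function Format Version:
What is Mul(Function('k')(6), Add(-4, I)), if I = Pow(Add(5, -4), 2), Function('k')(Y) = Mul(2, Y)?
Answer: -36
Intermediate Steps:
I = 1 (I = Pow(1, 2) = 1)
Mul(Function('k')(6), Add(-4, I)) = Mul(Mul(2, 6), Add(-4, 1)) = Mul(12, -3) = -36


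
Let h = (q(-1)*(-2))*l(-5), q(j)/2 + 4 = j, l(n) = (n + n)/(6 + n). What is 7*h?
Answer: -1400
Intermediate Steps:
l(n) = 2*n/(6 + n) (l(n) = (2*n)/(6 + n) = 2*n/(6 + n))
q(j) = -8 + 2*j
h = -200 (h = ((-8 + 2*(-1))*(-2))*(2*(-5)/(6 - 5)) = ((-8 - 2)*(-2))*(2*(-5)/1) = (-10*(-2))*(2*(-5)*1) = 20*(-10) = -200)
7*h = 7*(-200) = -1400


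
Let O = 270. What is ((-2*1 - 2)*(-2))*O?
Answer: 2160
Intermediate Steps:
((-2*1 - 2)*(-2))*O = ((-2*1 - 2)*(-2))*270 = ((-2 - 2)*(-2))*270 = -4*(-2)*270 = 8*270 = 2160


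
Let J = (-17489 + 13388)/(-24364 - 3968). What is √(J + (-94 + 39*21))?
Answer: √16168758387/4722 ≈ 26.929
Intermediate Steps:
J = 1367/9444 (J = -4101/(-28332) = -4101*(-1/28332) = 1367/9444 ≈ 0.14475)
√(J + (-94 + 39*21)) = √(1367/9444 + (-94 + 39*21)) = √(1367/9444 + (-94 + 819)) = √(1367/9444 + 725) = √(6848267/9444) = √16168758387/4722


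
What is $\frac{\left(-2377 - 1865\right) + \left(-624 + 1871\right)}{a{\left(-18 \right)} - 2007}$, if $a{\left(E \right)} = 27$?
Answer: $\frac{599}{396} \approx 1.5126$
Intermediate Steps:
$\frac{\left(-2377 - 1865\right) + \left(-624 + 1871\right)}{a{\left(-18 \right)} - 2007} = \frac{\left(-2377 - 1865\right) + \left(-624 + 1871\right)}{27 - 2007} = \frac{-4242 + 1247}{-1980} = \left(-2995\right) \left(- \frac{1}{1980}\right) = \frac{599}{396}$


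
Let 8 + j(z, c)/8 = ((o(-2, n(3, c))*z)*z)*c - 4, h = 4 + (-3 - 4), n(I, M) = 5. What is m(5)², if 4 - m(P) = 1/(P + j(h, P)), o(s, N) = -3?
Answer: 21949225/1371241 ≈ 16.007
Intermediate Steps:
h = -3 (h = 4 - 7 = -3)
j(z, c) = -96 - 24*c*z² (j(z, c) = -64 + 8*(((-3*z)*z)*c - 4) = -64 + 8*((-3*z²)*c - 4) = -64 + 8*(-3*c*z² - 4) = -64 + 8*(-4 - 3*c*z²) = -64 + (-32 - 24*c*z²) = -96 - 24*c*z²)
m(P) = 4 - 1/(-96 - 215*P) (m(P) = 4 - 1/(P + (-96 - 24*P*(-3)²)) = 4 - 1/(P + (-96 - 24*P*9)) = 4 - 1/(P + (-96 - 216*P)) = 4 - 1/(-96 - 215*P))
m(5)² = (5*(77 + 172*5)/(96 + 215*5))² = (5*(77 + 860)/(96 + 1075))² = (5*937/1171)² = (5*(1/1171)*937)² = (4685/1171)² = 21949225/1371241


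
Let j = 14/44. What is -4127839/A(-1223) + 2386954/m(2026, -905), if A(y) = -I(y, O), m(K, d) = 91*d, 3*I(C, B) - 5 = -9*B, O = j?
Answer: 22436467748932/3870685 ≈ 5.7965e+6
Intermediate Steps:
j = 7/22 (j = 14*(1/44) = 7/22 ≈ 0.31818)
O = 7/22 ≈ 0.31818
I(C, B) = 5/3 - 3*B (I(C, B) = 5/3 + (-9*B)/3 = 5/3 - 3*B)
A(y) = -47/66 (A(y) = -(5/3 - 3*7/22) = -(5/3 - 21/22) = -1*47/66 = -47/66)
-4127839/A(-1223) + 2386954/m(2026, -905) = -4127839/(-47/66) + 2386954/((91*(-905))) = -4127839*(-66/47) + 2386954/(-82355) = 272437374/47 + 2386954*(-1/82355) = 272437374/47 - 2386954/82355 = 22436467748932/3870685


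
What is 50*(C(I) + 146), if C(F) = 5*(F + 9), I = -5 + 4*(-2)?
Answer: 6300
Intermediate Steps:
I = -13 (I = -5 - 8 = -13)
C(F) = 45 + 5*F (C(F) = 5*(9 + F) = 45 + 5*F)
50*(C(I) + 146) = 50*((45 + 5*(-13)) + 146) = 50*((45 - 65) + 146) = 50*(-20 + 146) = 50*126 = 6300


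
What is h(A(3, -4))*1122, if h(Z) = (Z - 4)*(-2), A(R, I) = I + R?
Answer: 11220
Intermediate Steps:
h(Z) = 8 - 2*Z (h(Z) = (-4 + Z)*(-2) = 8 - 2*Z)
h(A(3, -4))*1122 = (8 - 2*(-4 + 3))*1122 = (8 - 2*(-1))*1122 = (8 + 2)*1122 = 10*1122 = 11220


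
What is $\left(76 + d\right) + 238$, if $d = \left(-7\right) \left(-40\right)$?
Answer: $594$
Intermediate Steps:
$d = 280$
$\left(76 + d\right) + 238 = \left(76 + 280\right) + 238 = 356 + 238 = 594$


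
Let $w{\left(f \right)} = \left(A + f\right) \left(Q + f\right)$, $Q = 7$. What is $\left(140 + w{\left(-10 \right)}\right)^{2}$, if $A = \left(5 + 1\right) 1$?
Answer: $23104$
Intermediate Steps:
$A = 6$ ($A = 6 \cdot 1 = 6$)
$w{\left(f \right)} = \left(6 + f\right) \left(7 + f\right)$
$\left(140 + w{\left(-10 \right)}\right)^{2} = \left(140 + \left(42 + \left(-10\right)^{2} + 13 \left(-10\right)\right)\right)^{2} = \left(140 + \left(42 + 100 - 130\right)\right)^{2} = \left(140 + 12\right)^{2} = 152^{2} = 23104$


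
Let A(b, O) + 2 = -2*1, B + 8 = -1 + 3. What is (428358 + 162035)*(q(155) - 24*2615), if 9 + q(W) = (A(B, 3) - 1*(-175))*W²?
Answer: 2388438423858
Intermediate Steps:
B = -6 (B = -8 + (-1 + 3) = -8 + 2 = -6)
A(b, O) = -4 (A(b, O) = -2 - 2*1 = -2 - 2 = -4)
q(W) = -9 + 171*W² (q(W) = -9 + (-4 - 1*(-175))*W² = -9 + (-4 + 175)*W² = -9 + 171*W²)
(428358 + 162035)*(q(155) - 24*2615) = (428358 + 162035)*((-9 + 171*155²) - 24*2615) = 590393*((-9 + 171*24025) - 62760) = 590393*((-9 + 4108275) - 62760) = 590393*(4108266 - 62760) = 590393*4045506 = 2388438423858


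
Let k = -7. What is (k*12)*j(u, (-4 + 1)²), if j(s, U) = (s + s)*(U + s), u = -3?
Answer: 3024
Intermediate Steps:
j(s, U) = 2*s*(U + s) (j(s, U) = (2*s)*(U + s) = 2*s*(U + s))
(k*12)*j(u, (-4 + 1)²) = (-7*12)*(2*(-3)*((-4 + 1)² - 3)) = -168*(-3)*((-3)² - 3) = -168*(-3)*(9 - 3) = -168*(-3)*6 = -84*(-36) = 3024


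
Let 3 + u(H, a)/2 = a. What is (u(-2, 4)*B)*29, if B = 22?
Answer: 1276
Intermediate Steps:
u(H, a) = -6 + 2*a
(u(-2, 4)*B)*29 = ((-6 + 2*4)*22)*29 = ((-6 + 8)*22)*29 = (2*22)*29 = 44*29 = 1276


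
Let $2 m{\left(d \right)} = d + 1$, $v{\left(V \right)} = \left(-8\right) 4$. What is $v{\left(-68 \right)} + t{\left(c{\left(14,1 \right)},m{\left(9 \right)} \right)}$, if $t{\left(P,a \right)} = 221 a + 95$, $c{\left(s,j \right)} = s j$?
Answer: $1168$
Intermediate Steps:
$v{\left(V \right)} = -32$
$m{\left(d \right)} = \frac{1}{2} + \frac{d}{2}$ ($m{\left(d \right)} = \frac{d + 1}{2} = \frac{1 + d}{2} = \frac{1}{2} + \frac{d}{2}$)
$c{\left(s,j \right)} = j s$
$t{\left(P,a \right)} = 95 + 221 a$
$v{\left(-68 \right)} + t{\left(c{\left(14,1 \right)},m{\left(9 \right)} \right)} = -32 + \left(95 + 221 \left(\frac{1}{2} + \frac{1}{2} \cdot 9\right)\right) = -32 + \left(95 + 221 \left(\frac{1}{2} + \frac{9}{2}\right)\right) = -32 + \left(95 + 221 \cdot 5\right) = -32 + \left(95 + 1105\right) = -32 + 1200 = 1168$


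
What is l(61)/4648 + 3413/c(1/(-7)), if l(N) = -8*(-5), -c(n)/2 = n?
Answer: 13880681/1162 ≈ 11946.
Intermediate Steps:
c(n) = -2*n
l(N) = 40
l(61)/4648 + 3413/c(1/(-7)) = 40/4648 + 3413/((-2/(-7))) = 40*(1/4648) + 3413/((-2*(-1/7))) = 5/581 + 3413/(2/7) = 5/581 + 3413*(7/2) = 5/581 + 23891/2 = 13880681/1162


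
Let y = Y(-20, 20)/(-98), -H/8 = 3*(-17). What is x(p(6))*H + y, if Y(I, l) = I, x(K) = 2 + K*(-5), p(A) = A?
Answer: -559766/49 ≈ -11424.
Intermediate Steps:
x(K) = 2 - 5*K
H = 408 (H = -24*(-17) = -8*(-51) = 408)
y = 10/49 (y = -20/(-98) = -20*(-1/98) = 10/49 ≈ 0.20408)
x(p(6))*H + y = (2 - 5*6)*408 + 10/49 = (2 - 30)*408 + 10/49 = -28*408 + 10/49 = -11424 + 10/49 = -559766/49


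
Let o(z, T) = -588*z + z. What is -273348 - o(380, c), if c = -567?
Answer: -50288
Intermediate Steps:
o(z, T) = -587*z
-273348 - o(380, c) = -273348 - (-587)*380 = -273348 - 1*(-223060) = -273348 + 223060 = -50288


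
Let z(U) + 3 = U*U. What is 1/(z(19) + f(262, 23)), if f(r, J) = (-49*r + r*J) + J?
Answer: -1/6431 ≈ -0.00015550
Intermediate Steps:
z(U) = -3 + U**2 (z(U) = -3 + U*U = -3 + U**2)
f(r, J) = J - 49*r + J*r (f(r, J) = (-49*r + J*r) + J = J - 49*r + J*r)
1/(z(19) + f(262, 23)) = 1/((-3 + 19**2) + (23 - 49*262 + 23*262)) = 1/((-3 + 361) + (23 - 12838 + 6026)) = 1/(358 - 6789) = 1/(-6431) = -1/6431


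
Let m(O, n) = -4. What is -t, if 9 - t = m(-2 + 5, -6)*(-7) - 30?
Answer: -11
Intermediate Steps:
t = 11 (t = 9 - (-4*(-7) - 30) = 9 - (28 - 30) = 9 - 1*(-2) = 9 + 2 = 11)
-t = -1*11 = -11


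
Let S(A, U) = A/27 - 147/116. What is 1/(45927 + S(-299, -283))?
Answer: 3132/143804711 ≈ 2.1780e-5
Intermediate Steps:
S(A, U) = -147/116 + A/27 (S(A, U) = A*(1/27) - 147*1/116 = A/27 - 147/116 = -147/116 + A/27)
1/(45927 + S(-299, -283)) = 1/(45927 + (-147/116 + (1/27)*(-299))) = 1/(45927 + (-147/116 - 299/27)) = 1/(45927 - 38653/3132) = 1/(143804711/3132) = 3132/143804711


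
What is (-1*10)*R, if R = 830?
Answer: -8300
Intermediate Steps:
(-1*10)*R = -1*10*830 = -10*830 = -8300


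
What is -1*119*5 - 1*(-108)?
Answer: -487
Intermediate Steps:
-1*119*5 - 1*(-108) = -119*5 + 108 = -595 + 108 = -487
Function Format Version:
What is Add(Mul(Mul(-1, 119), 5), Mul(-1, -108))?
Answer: -487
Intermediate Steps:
Add(Mul(Mul(-1, 119), 5), Mul(-1, -108)) = Add(Mul(-119, 5), 108) = Add(-595, 108) = -487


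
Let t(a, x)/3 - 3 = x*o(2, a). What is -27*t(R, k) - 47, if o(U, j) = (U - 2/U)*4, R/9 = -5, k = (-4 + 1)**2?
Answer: -3206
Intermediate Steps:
k = 9 (k = (-3)**2 = 9)
R = -45 (R = 9*(-5) = -45)
o(U, j) = -8/U + 4*U
t(a, x) = 9 + 12*x (t(a, x) = 9 + 3*(x*(-8/2 + 4*2)) = 9 + 3*(x*(-8*1/2 + 8)) = 9 + 3*(x*(-4 + 8)) = 9 + 3*(x*4) = 9 + 3*(4*x) = 9 + 12*x)
-27*t(R, k) - 47 = -27*(9 + 12*9) - 47 = -27*(9 + 108) - 47 = -27*117 - 47 = -3159 - 47 = -3206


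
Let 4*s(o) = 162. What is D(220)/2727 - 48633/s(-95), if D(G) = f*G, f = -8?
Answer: -3276382/2727 ≈ -1201.5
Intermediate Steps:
s(o) = 81/2 (s(o) = (¼)*162 = 81/2)
D(G) = -8*G
D(220)/2727 - 48633/s(-95) = -8*220/2727 - 48633/81/2 = -1760*1/2727 - 48633*2/81 = -1760/2727 - 32422/27 = -3276382/2727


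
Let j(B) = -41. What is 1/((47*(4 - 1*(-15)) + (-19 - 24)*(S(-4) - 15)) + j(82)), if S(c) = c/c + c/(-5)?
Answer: 5/7098 ≈ 0.00070442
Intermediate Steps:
S(c) = 1 - c/5 (S(c) = 1 + c*(-⅕) = 1 - c/5)
1/((47*(4 - 1*(-15)) + (-19 - 24)*(S(-4) - 15)) + j(82)) = 1/((47*(4 - 1*(-15)) + (-19 - 24)*((1 - ⅕*(-4)) - 15)) - 41) = 1/((47*(4 + 15) - 43*((1 + ⅘) - 15)) - 41) = 1/((47*19 - 43*(9/5 - 15)) - 41) = 1/((893 - 43*(-66/5)) - 41) = 1/((893 + 2838/5) - 41) = 1/(7303/5 - 41) = 1/(7098/5) = 5/7098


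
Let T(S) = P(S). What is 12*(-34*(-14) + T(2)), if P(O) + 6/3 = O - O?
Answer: 5688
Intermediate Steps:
P(O) = -2 (P(O) = -2 + (O - O) = -2 + 0 = -2)
T(S) = -2
12*(-34*(-14) + T(2)) = 12*(-34*(-14) - 2) = 12*(476 - 2) = 12*474 = 5688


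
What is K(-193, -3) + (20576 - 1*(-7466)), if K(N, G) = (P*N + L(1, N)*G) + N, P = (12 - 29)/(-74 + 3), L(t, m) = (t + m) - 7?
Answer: 2016385/71 ≈ 28400.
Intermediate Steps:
L(t, m) = -7 + m + t (L(t, m) = (m + t) - 7 = -7 + m + t)
P = 17/71 (P = -17/(-71) = -17*(-1/71) = 17/71 ≈ 0.23944)
K(N, G) = 88*N/71 + G*(-6 + N) (K(N, G) = (17*N/71 + (-7 + N + 1)*G) + N = (17*N/71 + (-6 + N)*G) + N = (17*N/71 + G*(-6 + N)) + N = 88*N/71 + G*(-6 + N))
K(-193, -3) + (20576 - 1*(-7466)) = ((88/71)*(-193) - 3*(-6 - 193)) + (20576 - 1*(-7466)) = (-16984/71 - 3*(-199)) + (20576 + 7466) = (-16984/71 + 597) + 28042 = 25403/71 + 28042 = 2016385/71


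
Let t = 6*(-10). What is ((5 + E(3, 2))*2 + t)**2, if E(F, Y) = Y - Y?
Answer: 2500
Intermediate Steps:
E(F, Y) = 0
t = -60
((5 + E(3, 2))*2 + t)**2 = ((5 + 0)*2 - 60)**2 = (5*2 - 60)**2 = (10 - 60)**2 = (-50)**2 = 2500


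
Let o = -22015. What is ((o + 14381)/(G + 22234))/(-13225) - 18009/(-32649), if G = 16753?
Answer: 3095248340047/5611308265225 ≈ 0.55161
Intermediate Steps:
((o + 14381)/(G + 22234))/(-13225) - 18009/(-32649) = ((-22015 + 14381)/(16753 + 22234))/(-13225) - 18009/(-32649) = -7634/38987*(-1/13225) - 18009*(-1/32649) = -7634*1/38987*(-1/13225) + 6003/10883 = -7634/38987*(-1/13225) + 6003/10883 = 7634/515603075 + 6003/10883 = 3095248340047/5611308265225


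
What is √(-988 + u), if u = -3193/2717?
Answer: 3*I*√811353257/2717 ≈ 31.451*I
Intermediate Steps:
u = -3193/2717 (u = -3193*1/2717 = -3193/2717 ≈ -1.1752)
√(-988 + u) = √(-988 - 3193/2717) = √(-2687589/2717) = 3*I*√811353257/2717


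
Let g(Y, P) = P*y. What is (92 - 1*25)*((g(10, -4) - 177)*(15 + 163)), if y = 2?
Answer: -2206310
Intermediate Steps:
g(Y, P) = 2*P (g(Y, P) = P*2 = 2*P)
(92 - 1*25)*((g(10, -4) - 177)*(15 + 163)) = (92 - 1*25)*((2*(-4) - 177)*(15 + 163)) = (92 - 25)*((-8 - 177)*178) = 67*(-185*178) = 67*(-32930) = -2206310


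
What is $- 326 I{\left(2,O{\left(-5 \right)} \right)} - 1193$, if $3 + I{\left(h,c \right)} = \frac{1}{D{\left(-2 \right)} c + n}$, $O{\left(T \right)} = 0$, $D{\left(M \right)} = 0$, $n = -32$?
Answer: $- \frac{3277}{16} \approx -204.81$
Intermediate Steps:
$I{\left(h,c \right)} = - \frac{97}{32}$ ($I{\left(h,c \right)} = -3 + \frac{1}{0 c - 32} = -3 + \frac{1}{0 - 32} = -3 + \frac{1}{-32} = -3 - \frac{1}{32} = - \frac{97}{32}$)
$- 326 I{\left(2,O{\left(-5 \right)} \right)} - 1193 = \left(-326\right) \left(- \frac{97}{32}\right) - 1193 = \frac{15811}{16} - 1193 = - \frac{3277}{16}$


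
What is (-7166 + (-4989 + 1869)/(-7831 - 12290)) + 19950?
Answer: 85743328/6707 ≈ 12784.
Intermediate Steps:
(-7166 + (-4989 + 1869)/(-7831 - 12290)) + 19950 = (-7166 - 3120/(-20121)) + 19950 = (-7166 - 3120*(-1/20121)) + 19950 = (-7166 + 1040/6707) + 19950 = -48061322/6707 + 19950 = 85743328/6707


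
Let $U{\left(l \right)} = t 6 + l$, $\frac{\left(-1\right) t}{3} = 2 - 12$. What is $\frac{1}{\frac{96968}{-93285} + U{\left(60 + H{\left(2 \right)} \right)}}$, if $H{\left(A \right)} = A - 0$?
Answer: $\frac{93285}{22478002} \approx 0.0041501$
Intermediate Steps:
$H{\left(A \right)} = A$ ($H{\left(A \right)} = A + 0 = A$)
$t = 30$ ($t = - 3 \left(2 - 12\right) = \left(-3\right) \left(-10\right) = 30$)
$U{\left(l \right)} = 180 + l$ ($U{\left(l \right)} = 30 \cdot 6 + l = 180 + l$)
$\frac{1}{\frac{96968}{-93285} + U{\left(60 + H{\left(2 \right)} \right)}} = \frac{1}{\frac{96968}{-93285} + \left(180 + \left(60 + 2\right)\right)} = \frac{1}{96968 \left(- \frac{1}{93285}\right) + \left(180 + 62\right)} = \frac{1}{- \frac{96968}{93285} + 242} = \frac{1}{\frac{22478002}{93285}} = \frac{93285}{22478002}$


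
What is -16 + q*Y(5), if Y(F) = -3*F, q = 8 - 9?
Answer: -1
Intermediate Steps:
q = -1
-16 + q*Y(5) = -16 - (-3)*5 = -16 - 1*(-15) = -16 + 15 = -1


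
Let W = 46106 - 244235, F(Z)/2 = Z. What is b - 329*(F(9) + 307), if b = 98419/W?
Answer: -21185041744/198129 ≈ -1.0693e+5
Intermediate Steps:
F(Z) = 2*Z
W = -198129
b = -98419/198129 (b = 98419/(-198129) = 98419*(-1/198129) = -98419/198129 ≈ -0.49674)
b - 329*(F(9) + 307) = -98419/198129 - 329*(2*9 + 307) = -98419/198129 - 329*(18 + 307) = -98419/198129 - 329*325 = -98419/198129 - 1*106925 = -98419/198129 - 106925 = -21185041744/198129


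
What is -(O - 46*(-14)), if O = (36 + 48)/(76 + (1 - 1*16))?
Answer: -39368/61 ≈ -645.38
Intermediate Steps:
O = 84/61 (O = 84/(76 + (1 - 16)) = 84/(76 - 15) = 84/61 ≈ 1.3770)
-(O - 46*(-14)) = -(84/61 - 46*(-14)) = -(84/61 + 644) = -1*39368/61 = -39368/61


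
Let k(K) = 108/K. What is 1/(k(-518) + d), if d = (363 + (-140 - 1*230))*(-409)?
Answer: 259/741463 ≈ 0.00034931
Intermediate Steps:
d = 2863 (d = (363 + (-140 - 230))*(-409) = (363 - 370)*(-409) = -7*(-409) = 2863)
1/(k(-518) + d) = 1/(108/(-518) + 2863) = 1/(108*(-1/518) + 2863) = 1/(-54/259 + 2863) = 1/(741463/259) = 259/741463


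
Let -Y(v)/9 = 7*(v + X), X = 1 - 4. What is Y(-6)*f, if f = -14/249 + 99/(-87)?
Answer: -1629747/2407 ≈ -677.09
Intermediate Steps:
X = -3
f = -8623/7221 (f = -14*1/249 + 99*(-1/87) = -14/249 - 33/29 = -8623/7221 ≈ -1.1942)
Y(v) = 189 - 63*v (Y(v) = -63*(v - 3) = -63*(-3 + v) = -9*(-21 + 7*v) = 189 - 63*v)
Y(-6)*f = (189 - 63*(-6))*(-8623/7221) = (189 + 378)*(-8623/7221) = 567*(-8623/7221) = -1629747/2407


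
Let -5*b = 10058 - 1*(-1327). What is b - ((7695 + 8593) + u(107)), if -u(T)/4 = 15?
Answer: -18505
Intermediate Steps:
u(T) = -60 (u(T) = -4*15 = -60)
b = -2277 (b = -(10058 - 1*(-1327))/5 = -(10058 + 1327)/5 = -⅕*11385 = -2277)
b - ((7695 + 8593) + u(107)) = -2277 - ((7695 + 8593) - 60) = -2277 - (16288 - 60) = -2277 - 1*16228 = -2277 - 16228 = -18505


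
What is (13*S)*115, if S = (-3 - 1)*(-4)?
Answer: 23920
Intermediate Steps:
S = 16 (S = -4*(-4) = 16)
(13*S)*115 = (13*16)*115 = 208*115 = 23920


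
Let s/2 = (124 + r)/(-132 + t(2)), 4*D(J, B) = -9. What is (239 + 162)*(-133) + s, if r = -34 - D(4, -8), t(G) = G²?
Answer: -13653617/256 ≈ -53334.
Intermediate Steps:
D(J, B) = -9/4 (D(J, B) = (¼)*(-9) = -9/4)
r = -127/4 (r = -34 - 1*(-9/4) = -34 + 9/4 = -127/4 ≈ -31.750)
s = -369/256 (s = 2*((124 - 127/4)/(-132 + 2²)) = 2*(369/(4*(-132 + 4))) = 2*((369/4)/(-128)) = 2*((369/4)*(-1/128)) = 2*(-369/512) = -369/256 ≈ -1.4414)
(239 + 162)*(-133) + s = (239 + 162)*(-133) - 369/256 = 401*(-133) - 369/256 = -53333 - 369/256 = -13653617/256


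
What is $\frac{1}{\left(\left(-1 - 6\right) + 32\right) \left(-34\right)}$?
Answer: $- \frac{1}{850} \approx -0.0011765$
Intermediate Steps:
$\frac{1}{\left(\left(-1 - 6\right) + 32\right) \left(-34\right)} = \frac{1}{\left(-7 + 32\right) \left(-34\right)} = \frac{1}{25 \left(-34\right)} = \frac{1}{-850} = - \frac{1}{850}$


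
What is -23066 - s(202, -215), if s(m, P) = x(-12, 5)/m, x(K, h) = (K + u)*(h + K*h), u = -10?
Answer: -2330271/101 ≈ -23072.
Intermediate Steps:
x(K, h) = (-10 + K)*(h + K*h) (x(K, h) = (K - 10)*(h + K*h) = (-10 + K)*(h + K*h))
s(m, P) = 1210/m (s(m, P) = (5*(-10 + (-12)² - 9*(-12)))/m = (5*(-10 + 144 + 108))/m = (5*242)/m = 1210/m)
-23066 - s(202, -215) = -23066 - 1210/202 = -23066 - 1*605/101 = -23066 - 605/101 = -2330271/101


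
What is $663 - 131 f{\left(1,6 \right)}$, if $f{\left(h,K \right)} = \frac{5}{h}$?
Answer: $8$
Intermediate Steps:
$663 - 131 f{\left(1,6 \right)} = 663 - 131 \cdot \frac{5}{1} = 663 - 131 \cdot 5 \cdot 1 = 663 - 131 \cdot 5 = 663 - 655 = 8$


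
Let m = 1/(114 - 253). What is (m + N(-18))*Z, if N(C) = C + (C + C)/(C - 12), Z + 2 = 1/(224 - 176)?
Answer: 221939/6672 ≈ 33.264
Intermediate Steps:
Z = -95/48 (Z = -2 + 1/(224 - 176) = -2 + 1/48 = -95/48 ≈ -1.9792)
N(C) = C + 2*C/(-12 + C) (N(C) = C + (2*C)/(-12 + C) = C + 2*C/(-12 + C))
m = -1/139 (m = 1/(-139) = -1/139 ≈ -0.0071942)
(m + N(-18))*Z = (-1/139 - 18*(-10 - 18)/(-12 - 18))*(-95/48) = (-1/139 - 18*(-28)/(-30))*(-95/48) = (-1/139 - 18*(-1/30)*(-28))*(-95/48) = (-1/139 - 84/5)*(-95/48) = -11681/695*(-95/48) = 221939/6672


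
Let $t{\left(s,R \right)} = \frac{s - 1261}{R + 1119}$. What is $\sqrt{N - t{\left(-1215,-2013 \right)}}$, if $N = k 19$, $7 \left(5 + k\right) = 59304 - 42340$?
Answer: $\frac{\sqrt{449854236699}}{3129} \approx 214.35$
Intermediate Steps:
$t{\left(s,R \right)} = \frac{-1261 + s}{1119 + R}$
$k = \frac{16929}{7}$ ($k = -5 + \frac{59304 - 42340}{7} = -5 + \frac{1}{7} \cdot 16964 = -5 + \frac{16964}{7} = \frac{16929}{7} \approx 2418.4$)
$N = \frac{321651}{7}$ ($N = \frac{16929}{7} \cdot 19 = \frac{321651}{7} \approx 45950.0$)
$\sqrt{N - t{\left(-1215,-2013 \right)}} = \sqrt{\frac{321651}{7} - \frac{-1261 - 1215}{1119 - 2013}} = \sqrt{\frac{321651}{7} - \frac{1}{-894} \left(-2476\right)} = \sqrt{\frac{321651}{7} - \left(- \frac{1}{894}\right) \left(-2476\right)} = \sqrt{\frac{321651}{7} - \frac{1238}{447}} = \sqrt{\frac{143769331}{3129}} = \frac{\sqrt{449854236699}}{3129}$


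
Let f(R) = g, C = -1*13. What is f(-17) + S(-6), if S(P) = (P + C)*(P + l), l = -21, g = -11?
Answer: 502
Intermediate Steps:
C = -13
f(R) = -11
S(P) = (-21 + P)*(-13 + P) (S(P) = (P - 13)*(P - 21) = (-13 + P)*(-21 + P) = (-21 + P)*(-13 + P))
f(-17) + S(-6) = -11 + (273 + (-6)² - 34*(-6)) = -11 + (273 + 36 + 204) = -11 + 513 = 502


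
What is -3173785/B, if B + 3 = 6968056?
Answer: -3173785/6968053 ≈ -0.45548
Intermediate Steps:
B = 6968053 (B = -3 + 6968056 = 6968053)
-3173785/B = -3173785/6968053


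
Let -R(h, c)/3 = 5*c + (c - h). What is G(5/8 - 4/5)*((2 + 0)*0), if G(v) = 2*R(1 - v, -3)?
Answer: 0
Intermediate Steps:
R(h, c) = -18*c + 3*h (R(h, c) = -3*(5*c + (c - h)) = -3*(-h + 6*c) = -18*c + 3*h)
G(v) = 114 - 6*v (G(v) = 2*(-18*(-3) + 3*(1 - v)) = 2*(54 + (3 - 3*v)) = 2*(57 - 3*v) = 114 - 6*v)
G(5/8 - 4/5)*((2 + 0)*0) = (114 - 6*(5/8 - 4/5))*((2 + 0)*0) = (114 - 6*(5*(⅛) - 4*⅕))*(2*0) = (114 - 6*(5/8 - ⅘))*0 = (114 - 6*(-7/40))*0 = (114 + 21/20)*0 = (2301/20)*0 = 0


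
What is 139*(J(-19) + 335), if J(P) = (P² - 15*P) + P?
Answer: 133718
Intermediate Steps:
J(P) = P² - 14*P
139*(J(-19) + 335) = 139*(-19*(-14 - 19) + 335) = 139*(-19*(-33) + 335) = 139*(627 + 335) = 139*962 = 133718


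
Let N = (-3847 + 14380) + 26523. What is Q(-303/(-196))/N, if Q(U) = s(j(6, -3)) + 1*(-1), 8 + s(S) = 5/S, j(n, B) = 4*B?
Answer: -113/444672 ≈ -0.00025412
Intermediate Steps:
s(S) = -8 + 5/S
N = 37056 (N = 10533 + 26523 = 37056)
Q(U) = -113/12 (Q(U) = (-8 + 5/((4*(-3)))) + 1*(-1) = (-8 + 5/(-12)) - 1 = (-8 + 5*(-1/12)) - 1 = (-8 - 5/12) - 1 = -101/12 - 1 = -113/12)
Q(-303/(-196))/N = -113/12/37056 = -113/12*1/37056 = -113/444672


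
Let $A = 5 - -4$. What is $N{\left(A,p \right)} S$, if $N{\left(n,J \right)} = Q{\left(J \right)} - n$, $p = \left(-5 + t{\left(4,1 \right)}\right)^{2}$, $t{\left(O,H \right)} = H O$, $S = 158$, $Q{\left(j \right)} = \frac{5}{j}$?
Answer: $-632$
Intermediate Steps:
$p = 1$ ($p = \left(-5 + 1 \cdot 4\right)^{2} = \left(-5 + 4\right)^{2} = \left(-1\right)^{2} = 1$)
$A = 9$ ($A = 5 + 4 = 9$)
$N{\left(n,J \right)} = - n + \frac{5}{J}$ ($N{\left(n,J \right)} = \frac{5}{J} - n = - n + \frac{5}{J}$)
$N{\left(A,p \right)} S = \left(\left(-1\right) 9 + \frac{5}{1}\right) 158 = \left(-9 + 5 \cdot 1\right) 158 = \left(-9 + 5\right) 158 = \left(-4\right) 158 = -632$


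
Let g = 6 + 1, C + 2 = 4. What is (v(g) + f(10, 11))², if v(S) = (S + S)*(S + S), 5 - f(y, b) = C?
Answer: 39601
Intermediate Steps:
C = 2 (C = -2 + 4 = 2)
f(y, b) = 3 (f(y, b) = 5 - 1*2 = 5 - 2 = 3)
g = 7
v(S) = 4*S² (v(S) = (2*S)*(2*S) = 4*S²)
(v(g) + f(10, 11))² = (4*7² + 3)² = (4*49 + 3)² = (196 + 3)² = 199² = 39601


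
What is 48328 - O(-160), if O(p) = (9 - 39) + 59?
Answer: 48299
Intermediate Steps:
O(p) = 29 (O(p) = -30 + 59 = 29)
48328 - O(-160) = 48328 - 1*29 = 48328 - 29 = 48299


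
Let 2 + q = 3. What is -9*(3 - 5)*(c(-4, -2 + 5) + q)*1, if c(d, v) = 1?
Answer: 36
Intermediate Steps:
q = 1 (q = -2 + 3 = 1)
-9*(3 - 5)*(c(-4, -2 + 5) + q)*1 = -9*(3 - 5)*(1 + 1)*1 = -(-18)*2*1 = -9*(-4)*1 = 36*1 = 36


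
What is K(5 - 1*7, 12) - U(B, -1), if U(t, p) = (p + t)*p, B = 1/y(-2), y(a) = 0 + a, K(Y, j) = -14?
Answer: -31/2 ≈ -15.500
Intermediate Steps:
y(a) = a
B = -½ (B = 1/(-2) = 1*(-½) = -½ ≈ -0.50000)
U(t, p) = p*(p + t)
K(5 - 1*7, 12) - U(B, -1) = -14 - (-1)*(-1 - ½) = -14 - (-1)*(-3)/2 = -14 - 1*3/2 = -14 - 3/2 = -31/2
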